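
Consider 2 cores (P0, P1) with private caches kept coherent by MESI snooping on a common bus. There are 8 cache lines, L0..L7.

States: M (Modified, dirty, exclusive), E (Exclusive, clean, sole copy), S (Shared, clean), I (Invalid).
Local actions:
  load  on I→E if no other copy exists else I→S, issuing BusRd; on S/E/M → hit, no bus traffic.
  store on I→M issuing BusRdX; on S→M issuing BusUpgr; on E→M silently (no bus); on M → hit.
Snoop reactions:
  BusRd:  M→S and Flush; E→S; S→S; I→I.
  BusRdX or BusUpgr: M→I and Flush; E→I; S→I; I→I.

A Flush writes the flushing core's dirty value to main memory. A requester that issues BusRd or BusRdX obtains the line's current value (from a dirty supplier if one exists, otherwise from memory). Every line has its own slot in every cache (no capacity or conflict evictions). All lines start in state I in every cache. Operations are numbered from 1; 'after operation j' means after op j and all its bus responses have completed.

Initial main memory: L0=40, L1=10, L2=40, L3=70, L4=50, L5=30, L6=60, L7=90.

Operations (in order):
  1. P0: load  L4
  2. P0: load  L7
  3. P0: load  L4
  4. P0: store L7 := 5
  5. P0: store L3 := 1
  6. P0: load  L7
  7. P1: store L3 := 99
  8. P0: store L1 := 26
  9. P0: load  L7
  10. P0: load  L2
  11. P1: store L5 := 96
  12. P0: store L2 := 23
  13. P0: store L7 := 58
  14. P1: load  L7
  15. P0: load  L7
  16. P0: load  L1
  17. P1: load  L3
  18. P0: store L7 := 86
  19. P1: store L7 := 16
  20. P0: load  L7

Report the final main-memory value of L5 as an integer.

memory[L5] = 30

step 1: P0: load  L4  ⟶  EI  (L4)  txn=BusRd  M[L4]=50
step 2: P0: load  L7  ⟶  EI  (L7)  txn=BusRd  M[L7]=90
step 3: P0: load  L4  ⟶  EI  (L4)  txn=∅  M[L4]=50
step 4: P0: store L7 := 5  ⟶  MI  (L7)  txn=∅  M[L7]=90
step 5: P0: store L3 := 1  ⟶  MI  (L3)  txn=BusRdX  M[L3]=70
step 6: P0: load  L7  ⟶  MI  (L7)  txn=∅  M[L7]=90
step 7: P1: store L3 := 99  ⟶  IM  (L3)  txn=BusRdX+Flush  M[L3]=1
step 8: P0: store L1 := 26  ⟶  MI  (L1)  txn=BusRdX  M[L1]=10
step 9: P0: load  L7  ⟶  MI  (L7)  txn=∅  M[L7]=90
step 10: P0: load  L2  ⟶  EI  (L2)  txn=BusRd  M[L2]=40
step 11: P1: store L5 := 96  ⟶  IM  (L5)  txn=BusRdX  M[L5]=30
step 12: P0: store L2 := 23  ⟶  MI  (L2)  txn=∅  M[L2]=40
step 13: P0: store L7 := 58  ⟶  MI  (L7)  txn=∅  M[L7]=90
step 14: P1: load  L7  ⟶  SS  (L7)  txn=BusRd+Flush  M[L7]=58
step 15: P0: load  L7  ⟶  SS  (L7)  txn=∅  M[L7]=58
step 16: P0: load  L1  ⟶  MI  (L1)  txn=∅  M[L1]=10
step 17: P1: load  L3  ⟶  IM  (L3)  txn=∅  M[L3]=1
step 18: P0: store L7 := 86  ⟶  MI  (L7)  txn=BusUpgr  M[L7]=58
step 19: P1: store L7 := 16  ⟶  IM  (L7)  txn=BusRdX+Flush  M[L7]=86
step 20: P0: load  L7  ⟶  SS  (L7)  txn=BusRd+Flush  M[L7]=16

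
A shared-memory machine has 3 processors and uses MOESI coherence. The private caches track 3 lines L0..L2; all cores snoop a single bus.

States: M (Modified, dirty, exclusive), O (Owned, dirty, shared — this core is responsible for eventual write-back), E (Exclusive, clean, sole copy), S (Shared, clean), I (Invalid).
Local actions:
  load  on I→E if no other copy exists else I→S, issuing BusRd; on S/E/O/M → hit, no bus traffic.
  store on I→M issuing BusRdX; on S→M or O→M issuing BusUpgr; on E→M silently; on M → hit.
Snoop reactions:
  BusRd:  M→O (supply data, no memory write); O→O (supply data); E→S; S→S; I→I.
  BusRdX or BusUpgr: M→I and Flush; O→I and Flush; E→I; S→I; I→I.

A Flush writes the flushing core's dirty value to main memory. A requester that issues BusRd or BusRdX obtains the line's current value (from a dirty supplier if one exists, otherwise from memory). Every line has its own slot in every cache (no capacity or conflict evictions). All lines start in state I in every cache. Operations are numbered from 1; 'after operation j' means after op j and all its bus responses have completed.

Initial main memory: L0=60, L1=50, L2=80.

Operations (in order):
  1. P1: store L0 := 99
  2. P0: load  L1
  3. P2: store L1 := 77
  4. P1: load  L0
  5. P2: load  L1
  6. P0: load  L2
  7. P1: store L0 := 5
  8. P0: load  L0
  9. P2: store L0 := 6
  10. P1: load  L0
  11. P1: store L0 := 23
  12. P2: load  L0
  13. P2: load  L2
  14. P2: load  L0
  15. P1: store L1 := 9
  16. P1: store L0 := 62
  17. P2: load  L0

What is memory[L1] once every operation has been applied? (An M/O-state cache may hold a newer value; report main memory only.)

memory[L1] = 77

[1] P1: store L0 := 99 | P0:I, P1:M(99), P2:I | bus: BusRdX
[2] P0: load  L1 | P0:E(50), P1:I, P2:I | bus: BusRd
[3] P2: store L1 := 77 | P0:I, P1:I, P2:M(77) | bus: BusRdX
[4] P1: load  L0 | P0:I, P1:M(99), P2:I | bus: none
[5] P2: load  L1 | P0:I, P1:I, P2:M(77) | bus: none
[6] P0: load  L2 | P0:E(80), P1:I, P2:I | bus: BusRd
[7] P1: store L0 := 5 | P0:I, P1:M(5), P2:I | bus: none
[8] P0: load  L0 | P0:S(5), P1:O(5), P2:I | bus: BusRd
[9] P2: store L0 := 6 | P0:I, P1:I, P2:M(6) | bus: BusRdX,Flush
[10] P1: load  L0 | P0:I, P1:S(6), P2:O(6) | bus: BusRd
[11] P1: store L0 := 23 | P0:I, P1:M(23), P2:I | bus: BusUpgr,Flush
[12] P2: load  L0 | P0:I, P1:O(23), P2:S(23) | bus: BusRd
[13] P2: load  L2 | P0:S(80), P1:I, P2:S(80) | bus: BusRd
[14] P2: load  L0 | P0:I, P1:O(23), P2:S(23) | bus: none
[15] P1: store L1 := 9 | P0:I, P1:M(9), P2:I | bus: BusRdX,Flush
[16] P1: store L0 := 62 | P0:I, P1:M(62), P2:I | bus: BusUpgr
[17] P2: load  L0 | P0:I, P1:O(62), P2:S(62) | bus: BusRd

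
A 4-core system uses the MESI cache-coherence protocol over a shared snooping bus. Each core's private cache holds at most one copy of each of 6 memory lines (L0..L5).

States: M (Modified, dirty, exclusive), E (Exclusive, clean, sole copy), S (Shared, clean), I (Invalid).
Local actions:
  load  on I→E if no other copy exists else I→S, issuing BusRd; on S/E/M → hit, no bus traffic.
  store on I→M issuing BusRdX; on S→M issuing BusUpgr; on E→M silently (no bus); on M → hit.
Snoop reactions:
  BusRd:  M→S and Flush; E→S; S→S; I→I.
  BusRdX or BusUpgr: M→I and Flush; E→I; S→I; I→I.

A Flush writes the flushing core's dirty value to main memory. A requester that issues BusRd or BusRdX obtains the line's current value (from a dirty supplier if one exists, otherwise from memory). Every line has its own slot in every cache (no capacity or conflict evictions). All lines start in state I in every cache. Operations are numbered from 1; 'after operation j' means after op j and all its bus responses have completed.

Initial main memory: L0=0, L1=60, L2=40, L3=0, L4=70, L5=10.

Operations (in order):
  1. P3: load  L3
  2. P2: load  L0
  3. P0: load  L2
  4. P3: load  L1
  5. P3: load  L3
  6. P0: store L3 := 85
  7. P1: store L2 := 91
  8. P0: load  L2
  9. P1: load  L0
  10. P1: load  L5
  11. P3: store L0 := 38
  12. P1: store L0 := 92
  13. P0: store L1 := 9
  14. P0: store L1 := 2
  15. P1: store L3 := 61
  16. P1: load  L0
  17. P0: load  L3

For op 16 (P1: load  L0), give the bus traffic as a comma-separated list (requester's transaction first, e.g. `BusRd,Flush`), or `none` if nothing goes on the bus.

[1] P3: load  L3 | P0:I, P1:I, P2:I, P3:E(0) | bus: BusRd
[2] P2: load  L0 | P0:I, P1:I, P2:E(0), P3:I | bus: BusRd
[3] P0: load  L2 | P0:E(40), P1:I, P2:I, P3:I | bus: BusRd
[4] P3: load  L1 | P0:I, P1:I, P2:I, P3:E(60) | bus: BusRd
[5] P3: load  L3 | P0:I, P1:I, P2:I, P3:E(0) | bus: none
[6] P0: store L3 := 85 | P0:M(85), P1:I, P2:I, P3:I | bus: BusRdX
[7] P1: store L2 := 91 | P0:I, P1:M(91), P2:I, P3:I | bus: BusRdX
[8] P0: load  L2 | P0:S(91), P1:S(91), P2:I, P3:I | bus: BusRd,Flush
[9] P1: load  L0 | P0:I, P1:S(0), P2:S(0), P3:I | bus: BusRd
[10] P1: load  L5 | P0:I, P1:E(10), P2:I, P3:I | bus: BusRd
[11] P3: store L0 := 38 | P0:I, P1:I, P2:I, P3:M(38) | bus: BusRdX
[12] P1: store L0 := 92 | P0:I, P1:M(92), P2:I, P3:I | bus: BusRdX,Flush
[13] P0: store L1 := 9 | P0:M(9), P1:I, P2:I, P3:I | bus: BusRdX
[14] P0: store L1 := 2 | P0:M(2), P1:I, P2:I, P3:I | bus: none
[15] P1: store L3 := 61 | P0:I, P1:M(61), P2:I, P3:I | bus: BusRdX,Flush
[16] P1: load  L0 | P0:I, P1:M(92), P2:I, P3:I | bus: none
[17] P0: load  L3 | P0:S(61), P1:S(61), P2:I, P3:I | bus: BusRd,Flush

bus = none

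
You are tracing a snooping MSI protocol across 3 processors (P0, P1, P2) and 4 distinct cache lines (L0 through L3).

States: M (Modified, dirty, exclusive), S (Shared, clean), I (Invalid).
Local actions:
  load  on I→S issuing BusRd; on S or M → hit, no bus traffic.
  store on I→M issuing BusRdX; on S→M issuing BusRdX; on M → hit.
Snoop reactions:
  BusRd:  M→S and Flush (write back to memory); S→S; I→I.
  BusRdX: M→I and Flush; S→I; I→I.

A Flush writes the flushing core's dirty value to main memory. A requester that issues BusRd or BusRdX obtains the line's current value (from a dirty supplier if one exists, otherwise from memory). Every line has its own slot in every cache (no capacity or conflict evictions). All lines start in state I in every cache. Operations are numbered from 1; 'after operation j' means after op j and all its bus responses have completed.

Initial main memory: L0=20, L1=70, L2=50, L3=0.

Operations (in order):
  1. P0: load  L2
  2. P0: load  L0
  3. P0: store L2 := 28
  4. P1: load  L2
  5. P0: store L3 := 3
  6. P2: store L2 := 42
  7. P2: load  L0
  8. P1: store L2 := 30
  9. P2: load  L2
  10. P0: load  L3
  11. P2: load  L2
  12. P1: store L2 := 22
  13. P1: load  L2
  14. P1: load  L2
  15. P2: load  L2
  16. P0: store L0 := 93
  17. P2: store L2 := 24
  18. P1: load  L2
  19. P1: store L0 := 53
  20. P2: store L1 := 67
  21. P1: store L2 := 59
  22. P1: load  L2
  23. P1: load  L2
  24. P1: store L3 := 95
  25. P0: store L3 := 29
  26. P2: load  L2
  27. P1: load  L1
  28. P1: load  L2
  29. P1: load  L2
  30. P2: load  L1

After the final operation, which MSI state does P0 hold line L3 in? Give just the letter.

state = M

1. P0: load  L2  bus=[BusRd]  L2: P0=S P1=I P2=I  mem[L2]=50
2. P0: load  L0  bus=[BusRd]  L0: P0=S P1=I P2=I  mem[L0]=20
3. P0: store L2 := 28  bus=[BusRdX]  L2: P0=M P1=I P2=I  mem[L2]=50
4. P1: load  L2  bus=[BusRd,Flush]  L2: P0=S P1=S P2=I  mem[L2]=28
5. P0: store L3 := 3  bus=[BusRdX]  L3: P0=M P1=I P2=I  mem[L3]=0
6. P2: store L2 := 42  bus=[BusRdX]  L2: P0=I P1=I P2=M  mem[L2]=28
7. P2: load  L0  bus=[BusRd]  L0: P0=S P1=I P2=S  mem[L0]=20
8. P1: store L2 := 30  bus=[BusRdX,Flush]  L2: P0=I P1=M P2=I  mem[L2]=42
9. P2: load  L2  bus=[BusRd,Flush]  L2: P0=I P1=S P2=S  mem[L2]=30
10. P0: load  L3  bus=[-]  L3: P0=M P1=I P2=I  mem[L3]=0
11. P2: load  L2  bus=[-]  L2: P0=I P1=S P2=S  mem[L2]=30
12. P1: store L2 := 22  bus=[BusRdX]  L2: P0=I P1=M P2=I  mem[L2]=30
13. P1: load  L2  bus=[-]  L2: P0=I P1=M P2=I  mem[L2]=30
14. P1: load  L2  bus=[-]  L2: P0=I P1=M P2=I  mem[L2]=30
15. P2: load  L2  bus=[BusRd,Flush]  L2: P0=I P1=S P2=S  mem[L2]=22
16. P0: store L0 := 93  bus=[BusRdX]  L0: P0=M P1=I P2=I  mem[L0]=20
17. P2: store L2 := 24  bus=[BusRdX]  L2: P0=I P1=I P2=M  mem[L2]=22
18. P1: load  L2  bus=[BusRd,Flush]  L2: P0=I P1=S P2=S  mem[L2]=24
19. P1: store L0 := 53  bus=[BusRdX,Flush]  L0: P0=I P1=M P2=I  mem[L0]=93
20. P2: store L1 := 67  bus=[BusRdX]  L1: P0=I P1=I P2=M  mem[L1]=70
21. P1: store L2 := 59  bus=[BusRdX]  L2: P0=I P1=M P2=I  mem[L2]=24
22. P1: load  L2  bus=[-]  L2: P0=I P1=M P2=I  mem[L2]=24
23. P1: load  L2  bus=[-]  L2: P0=I P1=M P2=I  mem[L2]=24
24. P1: store L3 := 95  bus=[BusRdX,Flush]  L3: P0=I P1=M P2=I  mem[L3]=3
25. P0: store L3 := 29  bus=[BusRdX,Flush]  L3: P0=M P1=I P2=I  mem[L3]=95
26. P2: load  L2  bus=[BusRd,Flush]  L2: P0=I P1=S P2=S  mem[L2]=59
27. P1: load  L1  bus=[BusRd,Flush]  L1: P0=I P1=S P2=S  mem[L1]=67
28. P1: load  L2  bus=[-]  L2: P0=I P1=S P2=S  mem[L2]=59
29. P1: load  L2  bus=[-]  L2: P0=I P1=S P2=S  mem[L2]=59
30. P2: load  L1  bus=[-]  L1: P0=I P1=S P2=S  mem[L1]=67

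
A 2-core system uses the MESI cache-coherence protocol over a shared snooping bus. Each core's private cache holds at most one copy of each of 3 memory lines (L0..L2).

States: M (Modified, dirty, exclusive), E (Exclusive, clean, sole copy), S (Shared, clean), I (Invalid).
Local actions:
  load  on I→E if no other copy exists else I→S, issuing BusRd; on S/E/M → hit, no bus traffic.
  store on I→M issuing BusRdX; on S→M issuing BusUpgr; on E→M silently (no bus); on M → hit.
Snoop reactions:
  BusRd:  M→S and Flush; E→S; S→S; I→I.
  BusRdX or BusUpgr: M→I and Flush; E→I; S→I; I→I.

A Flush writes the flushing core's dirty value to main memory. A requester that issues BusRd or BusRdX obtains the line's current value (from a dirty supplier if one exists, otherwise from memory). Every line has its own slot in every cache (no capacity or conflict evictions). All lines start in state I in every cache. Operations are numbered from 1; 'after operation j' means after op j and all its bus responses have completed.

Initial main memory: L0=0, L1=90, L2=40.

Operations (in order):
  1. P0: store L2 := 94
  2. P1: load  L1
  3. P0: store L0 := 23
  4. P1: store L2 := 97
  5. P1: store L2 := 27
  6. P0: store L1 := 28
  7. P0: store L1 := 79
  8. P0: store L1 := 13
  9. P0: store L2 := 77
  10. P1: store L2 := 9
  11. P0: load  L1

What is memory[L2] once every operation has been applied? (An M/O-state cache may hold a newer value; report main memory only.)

step 1: P0: store L2 := 94  ⟶  MI  (L2)  txn=BusRdX  M[L2]=40
step 2: P1: load  L1  ⟶  IE  (L1)  txn=BusRd  M[L1]=90
step 3: P0: store L0 := 23  ⟶  MI  (L0)  txn=BusRdX  M[L0]=0
step 4: P1: store L2 := 97  ⟶  IM  (L2)  txn=BusRdX+Flush  M[L2]=94
step 5: P1: store L2 := 27  ⟶  IM  (L2)  txn=∅  M[L2]=94
step 6: P0: store L1 := 28  ⟶  MI  (L1)  txn=BusRdX  M[L1]=90
step 7: P0: store L1 := 79  ⟶  MI  (L1)  txn=∅  M[L1]=90
step 8: P0: store L1 := 13  ⟶  MI  (L1)  txn=∅  M[L1]=90
step 9: P0: store L2 := 77  ⟶  MI  (L2)  txn=BusRdX+Flush  M[L2]=27
step 10: P1: store L2 := 9  ⟶  IM  (L2)  txn=BusRdX+Flush  M[L2]=77
step 11: P0: load  L1  ⟶  MI  (L1)  txn=∅  M[L1]=90

memory[L2] = 77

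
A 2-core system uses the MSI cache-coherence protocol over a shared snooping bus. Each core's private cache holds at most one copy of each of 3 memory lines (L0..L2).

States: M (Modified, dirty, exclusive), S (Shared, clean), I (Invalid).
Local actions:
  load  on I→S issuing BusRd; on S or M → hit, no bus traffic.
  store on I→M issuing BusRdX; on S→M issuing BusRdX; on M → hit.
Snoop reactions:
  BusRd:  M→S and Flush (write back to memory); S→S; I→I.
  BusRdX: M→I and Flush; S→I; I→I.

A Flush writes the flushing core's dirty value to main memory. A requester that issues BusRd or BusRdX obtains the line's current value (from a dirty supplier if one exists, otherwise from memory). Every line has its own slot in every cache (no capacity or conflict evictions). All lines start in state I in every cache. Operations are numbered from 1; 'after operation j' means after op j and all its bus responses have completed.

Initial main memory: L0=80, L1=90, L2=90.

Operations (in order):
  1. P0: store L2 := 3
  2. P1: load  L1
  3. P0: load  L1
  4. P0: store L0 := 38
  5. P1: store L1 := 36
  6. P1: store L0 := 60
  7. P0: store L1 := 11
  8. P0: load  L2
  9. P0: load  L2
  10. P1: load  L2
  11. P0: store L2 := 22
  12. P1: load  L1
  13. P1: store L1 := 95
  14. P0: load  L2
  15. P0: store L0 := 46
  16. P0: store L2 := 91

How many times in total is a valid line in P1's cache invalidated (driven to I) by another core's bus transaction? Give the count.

  op1 P0: store L2 := 3 → M/I on L2; bus BusRdX; mem=90
  op2 P1: load  L1 → I/S on L1; bus BusRd; mem=90
  op3 P0: load  L1 → S/S on L1; bus BusRd; mem=90
  op4 P0: store L0 := 38 → M/I on L0; bus BusRdX; mem=80
  op5 P1: store L1 := 36 → I/M on L1; bus BusRdX; mem=90
  op6 P1: store L0 := 60 → I/M on L0; bus BusRdX Flush; mem=38
  op7 P0: store L1 := 11 → M/I on L1; bus BusRdX Flush; mem=36
  op8 P0: load  L2 → M/I on L2; bus (none); mem=90
  op9 P0: load  L2 → M/I on L2; bus (none); mem=90
  op10 P1: load  L2 → S/S on L2; bus BusRd Flush; mem=3
  op11 P0: store L2 := 22 → M/I on L2; bus BusRdX; mem=3
  op12 P1: load  L1 → S/S on L1; bus BusRd Flush; mem=11
  op13 P1: store L1 := 95 → I/M on L1; bus BusRdX; mem=11
  op14 P0: load  L2 → M/I on L2; bus (none); mem=3
  op15 P0: store L0 := 46 → M/I on L0; bus BusRdX Flush; mem=60
  op16 P0: store L2 := 91 → M/I on L2; bus (none); mem=3

invalidations = 3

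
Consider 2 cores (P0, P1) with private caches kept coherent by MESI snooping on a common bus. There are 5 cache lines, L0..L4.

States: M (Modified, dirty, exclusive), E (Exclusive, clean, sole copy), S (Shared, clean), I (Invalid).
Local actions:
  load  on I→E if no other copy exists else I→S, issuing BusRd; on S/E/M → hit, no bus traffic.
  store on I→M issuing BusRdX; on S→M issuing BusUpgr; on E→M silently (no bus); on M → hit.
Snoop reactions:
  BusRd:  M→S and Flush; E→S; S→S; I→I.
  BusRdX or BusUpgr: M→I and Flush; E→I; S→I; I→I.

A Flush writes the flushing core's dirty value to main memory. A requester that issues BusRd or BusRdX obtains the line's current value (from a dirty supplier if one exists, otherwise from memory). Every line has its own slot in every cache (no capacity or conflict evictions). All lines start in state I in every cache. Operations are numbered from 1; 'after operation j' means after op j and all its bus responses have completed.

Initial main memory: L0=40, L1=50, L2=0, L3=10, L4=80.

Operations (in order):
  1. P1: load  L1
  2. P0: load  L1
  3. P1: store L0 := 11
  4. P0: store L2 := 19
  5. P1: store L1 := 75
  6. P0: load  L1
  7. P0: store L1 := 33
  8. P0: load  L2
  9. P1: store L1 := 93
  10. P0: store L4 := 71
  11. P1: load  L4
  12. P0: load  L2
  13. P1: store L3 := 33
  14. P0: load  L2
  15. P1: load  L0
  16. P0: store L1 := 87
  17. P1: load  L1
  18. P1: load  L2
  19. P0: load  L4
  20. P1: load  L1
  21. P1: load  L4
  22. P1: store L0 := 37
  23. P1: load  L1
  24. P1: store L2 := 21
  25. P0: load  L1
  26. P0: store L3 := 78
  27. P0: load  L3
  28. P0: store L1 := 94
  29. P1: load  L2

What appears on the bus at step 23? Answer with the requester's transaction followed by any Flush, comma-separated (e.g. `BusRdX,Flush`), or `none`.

  op1 P1: load  L1 → I/E on L1; bus BusRd; mem=50
  op2 P0: load  L1 → S/S on L1; bus BusRd; mem=50
  op3 P1: store L0 := 11 → I/M on L0; bus BusRdX; mem=40
  op4 P0: store L2 := 19 → M/I on L2; bus BusRdX; mem=0
  op5 P1: store L1 := 75 → I/M on L1; bus BusUpgr; mem=50
  op6 P0: load  L1 → S/S on L1; bus BusRd Flush; mem=75
  op7 P0: store L1 := 33 → M/I on L1; bus BusUpgr; mem=75
  op8 P0: load  L2 → M/I on L2; bus (none); mem=0
  op9 P1: store L1 := 93 → I/M on L1; bus BusRdX Flush; mem=33
  op10 P0: store L4 := 71 → M/I on L4; bus BusRdX; mem=80
  op11 P1: load  L4 → S/S on L4; bus BusRd Flush; mem=71
  op12 P0: load  L2 → M/I on L2; bus (none); mem=0
  op13 P1: store L3 := 33 → I/M on L3; bus BusRdX; mem=10
  op14 P0: load  L2 → M/I on L2; bus (none); mem=0
  op15 P1: load  L0 → I/M on L0; bus (none); mem=40
  op16 P0: store L1 := 87 → M/I on L1; bus BusRdX Flush; mem=93
  op17 P1: load  L1 → S/S on L1; bus BusRd Flush; mem=87
  op18 P1: load  L2 → S/S on L2; bus BusRd Flush; mem=19
  op19 P0: load  L4 → S/S on L4; bus (none); mem=71
  op20 P1: load  L1 → S/S on L1; bus (none); mem=87
  op21 P1: load  L4 → S/S on L4; bus (none); mem=71
  op22 P1: store L0 := 37 → I/M on L0; bus (none); mem=40
  op23 P1: load  L1 → S/S on L1; bus (none); mem=87
  op24 P1: store L2 := 21 → I/M on L2; bus BusUpgr; mem=19
  op25 P0: load  L1 → S/S on L1; bus (none); mem=87
  op26 P0: store L3 := 78 → M/I on L3; bus BusRdX Flush; mem=33
  op27 P0: load  L3 → M/I on L3; bus (none); mem=33
  op28 P0: store L1 := 94 → M/I on L1; bus BusUpgr; mem=87
  op29 P1: load  L2 → I/M on L2; bus (none); mem=19

bus = none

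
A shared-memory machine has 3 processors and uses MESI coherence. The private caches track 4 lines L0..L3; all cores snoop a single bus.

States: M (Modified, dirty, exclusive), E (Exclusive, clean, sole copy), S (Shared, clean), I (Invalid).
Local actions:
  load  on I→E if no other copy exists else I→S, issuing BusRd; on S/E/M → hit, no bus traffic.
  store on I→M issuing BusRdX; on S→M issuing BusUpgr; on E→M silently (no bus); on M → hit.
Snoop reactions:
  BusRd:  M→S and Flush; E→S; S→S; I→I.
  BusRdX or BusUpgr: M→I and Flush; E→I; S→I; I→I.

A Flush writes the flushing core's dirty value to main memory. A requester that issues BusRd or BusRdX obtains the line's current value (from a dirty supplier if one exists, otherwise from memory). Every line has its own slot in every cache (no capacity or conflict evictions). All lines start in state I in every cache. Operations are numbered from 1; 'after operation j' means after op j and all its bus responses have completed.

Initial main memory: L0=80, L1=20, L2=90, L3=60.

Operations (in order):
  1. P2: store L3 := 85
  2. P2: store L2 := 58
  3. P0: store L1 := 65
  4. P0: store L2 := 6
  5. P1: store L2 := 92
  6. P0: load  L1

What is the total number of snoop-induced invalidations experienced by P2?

invalidations = 1

1. P2: store L3 := 85  bus=[BusRdX]  L3: P0=I P1=I P2=M  mem[L3]=60
2. P2: store L2 := 58  bus=[BusRdX]  L2: P0=I P1=I P2=M  mem[L2]=90
3. P0: store L1 := 65  bus=[BusRdX]  L1: P0=M P1=I P2=I  mem[L1]=20
4. P0: store L2 := 6  bus=[BusRdX,Flush]  L2: P0=M P1=I P2=I  mem[L2]=58
5. P1: store L2 := 92  bus=[BusRdX,Flush]  L2: P0=I P1=M P2=I  mem[L2]=6
6. P0: load  L1  bus=[-]  L1: P0=M P1=I P2=I  mem[L1]=20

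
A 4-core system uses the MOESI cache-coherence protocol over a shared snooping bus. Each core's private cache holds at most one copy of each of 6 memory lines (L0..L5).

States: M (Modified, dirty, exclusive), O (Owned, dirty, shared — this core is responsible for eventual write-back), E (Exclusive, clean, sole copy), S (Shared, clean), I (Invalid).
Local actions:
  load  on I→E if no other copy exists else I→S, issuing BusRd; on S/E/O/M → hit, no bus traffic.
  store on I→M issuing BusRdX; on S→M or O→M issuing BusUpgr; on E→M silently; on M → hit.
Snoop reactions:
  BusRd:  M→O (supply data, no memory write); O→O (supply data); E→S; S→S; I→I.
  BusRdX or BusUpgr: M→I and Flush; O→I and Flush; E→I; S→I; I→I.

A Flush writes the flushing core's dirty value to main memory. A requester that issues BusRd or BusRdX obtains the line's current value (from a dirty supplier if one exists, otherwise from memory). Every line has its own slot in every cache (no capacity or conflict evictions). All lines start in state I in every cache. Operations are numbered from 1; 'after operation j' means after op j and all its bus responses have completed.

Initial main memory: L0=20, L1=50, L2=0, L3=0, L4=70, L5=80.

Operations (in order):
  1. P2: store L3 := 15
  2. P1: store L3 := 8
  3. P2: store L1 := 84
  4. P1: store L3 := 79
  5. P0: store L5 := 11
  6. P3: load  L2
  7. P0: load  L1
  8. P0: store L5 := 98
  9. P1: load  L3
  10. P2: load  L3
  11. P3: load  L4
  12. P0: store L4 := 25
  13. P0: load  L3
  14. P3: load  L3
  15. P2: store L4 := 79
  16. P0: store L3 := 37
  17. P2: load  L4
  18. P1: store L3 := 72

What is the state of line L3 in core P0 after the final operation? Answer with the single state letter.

step 1: P2: store L3 := 15  ⟶  IIMI  (L3)  txn=BusRdX  M[L3]=0
step 2: P1: store L3 := 8  ⟶  IMII  (L3)  txn=BusRdX+Flush  M[L3]=15
step 3: P2: store L1 := 84  ⟶  IIMI  (L1)  txn=BusRdX  M[L1]=50
step 4: P1: store L3 := 79  ⟶  IMII  (L3)  txn=∅  M[L3]=15
step 5: P0: store L5 := 11  ⟶  MIII  (L5)  txn=BusRdX  M[L5]=80
step 6: P3: load  L2  ⟶  IIIE  (L2)  txn=BusRd  M[L2]=0
step 7: P0: load  L1  ⟶  SIOI  (L1)  txn=BusRd  M[L1]=50
step 8: P0: store L5 := 98  ⟶  MIII  (L5)  txn=∅  M[L5]=80
step 9: P1: load  L3  ⟶  IMII  (L3)  txn=∅  M[L3]=15
step 10: P2: load  L3  ⟶  IOSI  (L3)  txn=BusRd  M[L3]=15
step 11: P3: load  L4  ⟶  IIIE  (L4)  txn=BusRd  M[L4]=70
step 12: P0: store L4 := 25  ⟶  MIII  (L4)  txn=BusRdX  M[L4]=70
step 13: P0: load  L3  ⟶  SOSI  (L3)  txn=BusRd  M[L3]=15
step 14: P3: load  L3  ⟶  SOSS  (L3)  txn=BusRd  M[L3]=15
step 15: P2: store L4 := 79  ⟶  IIMI  (L4)  txn=BusRdX+Flush  M[L4]=25
step 16: P0: store L3 := 37  ⟶  MIII  (L3)  txn=BusUpgr+Flush  M[L3]=79
step 17: P2: load  L4  ⟶  IIMI  (L4)  txn=∅  M[L4]=25
step 18: P1: store L3 := 72  ⟶  IMII  (L3)  txn=BusRdX+Flush  M[L3]=37

state = I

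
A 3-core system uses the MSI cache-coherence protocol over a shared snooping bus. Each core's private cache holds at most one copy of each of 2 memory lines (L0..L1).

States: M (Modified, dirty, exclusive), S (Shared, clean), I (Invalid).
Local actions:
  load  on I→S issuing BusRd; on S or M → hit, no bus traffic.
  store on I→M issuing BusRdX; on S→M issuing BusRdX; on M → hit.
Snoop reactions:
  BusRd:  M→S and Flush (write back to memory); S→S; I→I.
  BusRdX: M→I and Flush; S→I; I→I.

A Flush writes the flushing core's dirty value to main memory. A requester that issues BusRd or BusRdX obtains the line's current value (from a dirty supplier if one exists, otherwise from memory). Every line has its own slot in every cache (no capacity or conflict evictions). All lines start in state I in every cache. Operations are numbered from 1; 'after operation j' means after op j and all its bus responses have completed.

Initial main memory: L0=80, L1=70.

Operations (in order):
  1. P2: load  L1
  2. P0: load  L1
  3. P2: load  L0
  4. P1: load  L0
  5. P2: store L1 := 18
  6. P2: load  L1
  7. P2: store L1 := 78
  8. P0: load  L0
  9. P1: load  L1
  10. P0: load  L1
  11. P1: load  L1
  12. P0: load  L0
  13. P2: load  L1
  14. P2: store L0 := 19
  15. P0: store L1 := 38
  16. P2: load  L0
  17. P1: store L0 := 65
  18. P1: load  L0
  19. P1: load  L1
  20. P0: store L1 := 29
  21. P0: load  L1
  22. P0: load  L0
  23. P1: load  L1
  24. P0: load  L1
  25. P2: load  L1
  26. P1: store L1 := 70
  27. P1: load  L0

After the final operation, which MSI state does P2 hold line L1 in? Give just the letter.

  op1 P2: load  L1 → I/I/S on L1; bus BusRd; mem=70
  op2 P0: load  L1 → S/I/S on L1; bus BusRd; mem=70
  op3 P2: load  L0 → I/I/S on L0; bus BusRd; mem=80
  op4 P1: load  L0 → I/S/S on L0; bus BusRd; mem=80
  op5 P2: store L1 := 18 → I/I/M on L1; bus BusRdX; mem=70
  op6 P2: load  L1 → I/I/M on L1; bus (none); mem=70
  op7 P2: store L1 := 78 → I/I/M on L1; bus (none); mem=70
  op8 P0: load  L0 → S/S/S on L0; bus BusRd; mem=80
  op9 P1: load  L1 → I/S/S on L1; bus BusRd Flush; mem=78
  op10 P0: load  L1 → S/S/S on L1; bus BusRd; mem=78
  op11 P1: load  L1 → S/S/S on L1; bus (none); mem=78
  op12 P0: load  L0 → S/S/S on L0; bus (none); mem=80
  op13 P2: load  L1 → S/S/S on L1; bus (none); mem=78
  op14 P2: store L0 := 19 → I/I/M on L0; bus BusRdX; mem=80
  op15 P0: store L1 := 38 → M/I/I on L1; bus BusRdX; mem=78
  op16 P2: load  L0 → I/I/M on L0; bus (none); mem=80
  op17 P1: store L0 := 65 → I/M/I on L0; bus BusRdX Flush; mem=19
  op18 P1: load  L0 → I/M/I on L0; bus (none); mem=19
  op19 P1: load  L1 → S/S/I on L1; bus BusRd Flush; mem=38
  op20 P0: store L1 := 29 → M/I/I on L1; bus BusRdX; mem=38
  op21 P0: load  L1 → M/I/I on L1; bus (none); mem=38
  op22 P0: load  L0 → S/S/I on L0; bus BusRd Flush; mem=65
  op23 P1: load  L1 → S/S/I on L1; bus BusRd Flush; mem=29
  op24 P0: load  L1 → S/S/I on L1; bus (none); mem=29
  op25 P2: load  L1 → S/S/S on L1; bus BusRd; mem=29
  op26 P1: store L1 := 70 → I/M/I on L1; bus BusRdX; mem=29
  op27 P1: load  L0 → S/S/I on L0; bus (none); mem=65

state = I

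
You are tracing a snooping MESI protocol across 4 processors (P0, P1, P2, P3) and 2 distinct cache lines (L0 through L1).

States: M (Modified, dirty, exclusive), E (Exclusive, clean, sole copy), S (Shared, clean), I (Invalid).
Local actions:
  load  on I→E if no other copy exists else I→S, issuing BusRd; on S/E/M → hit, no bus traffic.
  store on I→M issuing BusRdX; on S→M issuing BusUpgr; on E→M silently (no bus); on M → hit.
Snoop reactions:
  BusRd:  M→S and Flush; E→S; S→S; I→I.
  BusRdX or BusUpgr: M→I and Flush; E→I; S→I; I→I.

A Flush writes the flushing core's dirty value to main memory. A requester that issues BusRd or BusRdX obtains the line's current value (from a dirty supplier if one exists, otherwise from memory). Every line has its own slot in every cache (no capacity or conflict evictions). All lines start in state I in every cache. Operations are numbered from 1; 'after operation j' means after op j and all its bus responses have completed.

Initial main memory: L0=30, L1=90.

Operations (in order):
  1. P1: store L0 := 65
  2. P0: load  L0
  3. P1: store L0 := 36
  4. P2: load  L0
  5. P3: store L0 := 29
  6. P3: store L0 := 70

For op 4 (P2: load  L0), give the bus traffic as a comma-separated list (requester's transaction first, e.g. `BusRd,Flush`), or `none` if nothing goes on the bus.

1. P1: store L0 := 65  bus=[BusRdX]  L0: P0=I P1=M P2=I P3=I  mem[L0]=30
2. P0: load  L0  bus=[BusRd,Flush]  L0: P0=S P1=S P2=I P3=I  mem[L0]=65
3. P1: store L0 := 36  bus=[BusUpgr]  L0: P0=I P1=M P2=I P3=I  mem[L0]=65
4. P2: load  L0  bus=[BusRd,Flush]  L0: P0=I P1=S P2=S P3=I  mem[L0]=36
5. P3: store L0 := 29  bus=[BusRdX]  L0: P0=I P1=I P2=I P3=M  mem[L0]=36
6. P3: store L0 := 70  bus=[-]  L0: P0=I P1=I P2=I P3=M  mem[L0]=36

bus = BusRd,Flush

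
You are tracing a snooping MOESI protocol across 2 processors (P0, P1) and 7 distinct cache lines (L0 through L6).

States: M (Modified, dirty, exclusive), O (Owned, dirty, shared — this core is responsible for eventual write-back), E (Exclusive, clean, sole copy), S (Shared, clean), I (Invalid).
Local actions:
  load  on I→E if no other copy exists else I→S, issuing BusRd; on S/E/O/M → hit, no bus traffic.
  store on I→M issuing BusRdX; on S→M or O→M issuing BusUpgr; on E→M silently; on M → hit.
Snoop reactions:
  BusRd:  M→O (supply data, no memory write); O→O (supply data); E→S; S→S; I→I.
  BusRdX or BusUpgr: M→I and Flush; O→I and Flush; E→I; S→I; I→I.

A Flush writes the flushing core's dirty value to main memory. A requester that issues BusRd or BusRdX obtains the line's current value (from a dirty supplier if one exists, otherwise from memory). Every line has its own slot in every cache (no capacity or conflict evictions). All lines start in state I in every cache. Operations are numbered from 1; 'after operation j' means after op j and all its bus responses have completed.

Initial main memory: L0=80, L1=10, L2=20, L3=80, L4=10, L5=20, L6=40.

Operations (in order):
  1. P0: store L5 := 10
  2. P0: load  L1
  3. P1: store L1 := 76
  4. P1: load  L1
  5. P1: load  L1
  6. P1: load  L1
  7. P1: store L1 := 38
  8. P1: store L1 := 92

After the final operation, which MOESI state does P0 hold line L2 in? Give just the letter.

1. P0: store L5 := 10  bus=[BusRdX]  L5: P0=M P1=I  mem[L5]=20
2. P0: load  L1  bus=[BusRd]  L1: P0=E P1=I  mem[L1]=10
3. P1: store L1 := 76  bus=[BusRdX]  L1: P0=I P1=M  mem[L1]=10
4. P1: load  L1  bus=[-]  L1: P0=I P1=M  mem[L1]=10
5. P1: load  L1  bus=[-]  L1: P0=I P1=M  mem[L1]=10
6. P1: load  L1  bus=[-]  L1: P0=I P1=M  mem[L1]=10
7. P1: store L1 := 38  bus=[-]  L1: P0=I P1=M  mem[L1]=10
8. P1: store L1 := 92  bus=[-]  L1: P0=I P1=M  mem[L1]=10

state = I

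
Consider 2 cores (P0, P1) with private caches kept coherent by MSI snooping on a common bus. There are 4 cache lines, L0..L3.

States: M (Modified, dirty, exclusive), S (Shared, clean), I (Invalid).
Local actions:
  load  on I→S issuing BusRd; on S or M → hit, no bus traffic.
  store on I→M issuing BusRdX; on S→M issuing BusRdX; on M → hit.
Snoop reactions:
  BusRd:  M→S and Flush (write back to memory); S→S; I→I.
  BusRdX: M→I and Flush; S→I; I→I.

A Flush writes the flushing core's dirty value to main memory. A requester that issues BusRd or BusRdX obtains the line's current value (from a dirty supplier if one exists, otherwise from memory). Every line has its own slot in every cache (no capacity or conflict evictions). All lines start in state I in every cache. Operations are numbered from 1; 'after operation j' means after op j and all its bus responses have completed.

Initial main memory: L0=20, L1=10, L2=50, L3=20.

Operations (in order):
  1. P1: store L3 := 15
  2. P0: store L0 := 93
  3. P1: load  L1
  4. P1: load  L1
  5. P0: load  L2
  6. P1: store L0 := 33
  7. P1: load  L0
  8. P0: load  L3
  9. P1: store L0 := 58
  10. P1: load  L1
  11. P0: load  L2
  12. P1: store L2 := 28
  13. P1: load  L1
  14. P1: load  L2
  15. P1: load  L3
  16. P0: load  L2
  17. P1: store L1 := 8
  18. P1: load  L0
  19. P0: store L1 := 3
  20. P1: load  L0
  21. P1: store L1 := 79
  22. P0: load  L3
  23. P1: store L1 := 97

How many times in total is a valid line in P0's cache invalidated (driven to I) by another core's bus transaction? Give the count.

  op1 P1: store L3 := 15 → I/M on L3; bus BusRdX; mem=20
  op2 P0: store L0 := 93 → M/I on L0; bus BusRdX; mem=20
  op3 P1: load  L1 → I/S on L1; bus BusRd; mem=10
  op4 P1: load  L1 → I/S on L1; bus (none); mem=10
  op5 P0: load  L2 → S/I on L2; bus BusRd; mem=50
  op6 P1: store L0 := 33 → I/M on L0; bus BusRdX Flush; mem=93
  op7 P1: load  L0 → I/M on L0; bus (none); mem=93
  op8 P0: load  L3 → S/S on L3; bus BusRd Flush; mem=15
  op9 P1: store L0 := 58 → I/M on L0; bus (none); mem=93
  op10 P1: load  L1 → I/S on L1; bus (none); mem=10
  op11 P0: load  L2 → S/I on L2; bus (none); mem=50
  op12 P1: store L2 := 28 → I/M on L2; bus BusRdX; mem=50
  op13 P1: load  L1 → I/S on L1; bus (none); mem=10
  op14 P1: load  L2 → I/M on L2; bus (none); mem=50
  op15 P1: load  L3 → S/S on L3; bus (none); mem=15
  op16 P0: load  L2 → S/S on L2; bus BusRd Flush; mem=28
  op17 P1: store L1 := 8 → I/M on L1; bus BusRdX; mem=10
  op18 P1: load  L0 → I/M on L0; bus (none); mem=93
  op19 P0: store L1 := 3 → M/I on L1; bus BusRdX Flush; mem=8
  op20 P1: load  L0 → I/M on L0; bus (none); mem=93
  op21 P1: store L1 := 79 → I/M on L1; bus BusRdX Flush; mem=3
  op22 P0: load  L3 → S/S on L3; bus (none); mem=15
  op23 P1: store L1 := 97 → I/M on L1; bus (none); mem=3

invalidations = 3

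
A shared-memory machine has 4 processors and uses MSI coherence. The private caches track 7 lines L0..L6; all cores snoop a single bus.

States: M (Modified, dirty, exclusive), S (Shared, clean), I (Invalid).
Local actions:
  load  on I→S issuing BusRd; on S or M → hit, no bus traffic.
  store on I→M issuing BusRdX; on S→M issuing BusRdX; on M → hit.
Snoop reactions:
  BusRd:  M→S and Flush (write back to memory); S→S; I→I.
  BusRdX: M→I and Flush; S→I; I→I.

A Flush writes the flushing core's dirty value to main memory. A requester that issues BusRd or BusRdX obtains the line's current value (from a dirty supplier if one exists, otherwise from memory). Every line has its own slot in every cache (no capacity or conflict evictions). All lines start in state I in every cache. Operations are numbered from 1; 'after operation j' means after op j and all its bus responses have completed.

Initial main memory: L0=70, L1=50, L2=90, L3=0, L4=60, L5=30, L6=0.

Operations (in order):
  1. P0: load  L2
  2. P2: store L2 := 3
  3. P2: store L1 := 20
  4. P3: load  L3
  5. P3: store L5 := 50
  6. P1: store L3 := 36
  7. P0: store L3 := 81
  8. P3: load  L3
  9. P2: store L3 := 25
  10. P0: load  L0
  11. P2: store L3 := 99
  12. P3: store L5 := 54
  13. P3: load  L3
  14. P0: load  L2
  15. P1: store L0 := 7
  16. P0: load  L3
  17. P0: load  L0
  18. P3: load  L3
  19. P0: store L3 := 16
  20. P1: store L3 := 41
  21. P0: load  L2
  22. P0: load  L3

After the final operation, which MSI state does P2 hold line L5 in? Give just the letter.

state = I

  op1 P0: load  L2 → S/I/I/I on L2; bus BusRd; mem=90
  op2 P2: store L2 := 3 → I/I/M/I on L2; bus BusRdX; mem=90
  op3 P2: store L1 := 20 → I/I/M/I on L1; bus BusRdX; mem=50
  op4 P3: load  L3 → I/I/I/S on L3; bus BusRd; mem=0
  op5 P3: store L5 := 50 → I/I/I/M on L5; bus BusRdX; mem=30
  op6 P1: store L3 := 36 → I/M/I/I on L3; bus BusRdX; mem=0
  op7 P0: store L3 := 81 → M/I/I/I on L3; bus BusRdX Flush; mem=36
  op8 P3: load  L3 → S/I/I/S on L3; bus BusRd Flush; mem=81
  op9 P2: store L3 := 25 → I/I/M/I on L3; bus BusRdX; mem=81
  op10 P0: load  L0 → S/I/I/I on L0; bus BusRd; mem=70
  op11 P2: store L3 := 99 → I/I/M/I on L3; bus (none); mem=81
  op12 P3: store L5 := 54 → I/I/I/M on L5; bus (none); mem=30
  op13 P3: load  L3 → I/I/S/S on L3; bus BusRd Flush; mem=99
  op14 P0: load  L2 → S/I/S/I on L2; bus BusRd Flush; mem=3
  op15 P1: store L0 := 7 → I/M/I/I on L0; bus BusRdX; mem=70
  op16 P0: load  L3 → S/I/S/S on L3; bus BusRd; mem=99
  op17 P0: load  L0 → S/S/I/I on L0; bus BusRd Flush; mem=7
  op18 P3: load  L3 → S/I/S/S on L3; bus (none); mem=99
  op19 P0: store L3 := 16 → M/I/I/I on L3; bus BusRdX; mem=99
  op20 P1: store L3 := 41 → I/M/I/I on L3; bus BusRdX Flush; mem=16
  op21 P0: load  L2 → S/I/S/I on L2; bus (none); mem=3
  op22 P0: load  L3 → S/S/I/I on L3; bus BusRd Flush; mem=41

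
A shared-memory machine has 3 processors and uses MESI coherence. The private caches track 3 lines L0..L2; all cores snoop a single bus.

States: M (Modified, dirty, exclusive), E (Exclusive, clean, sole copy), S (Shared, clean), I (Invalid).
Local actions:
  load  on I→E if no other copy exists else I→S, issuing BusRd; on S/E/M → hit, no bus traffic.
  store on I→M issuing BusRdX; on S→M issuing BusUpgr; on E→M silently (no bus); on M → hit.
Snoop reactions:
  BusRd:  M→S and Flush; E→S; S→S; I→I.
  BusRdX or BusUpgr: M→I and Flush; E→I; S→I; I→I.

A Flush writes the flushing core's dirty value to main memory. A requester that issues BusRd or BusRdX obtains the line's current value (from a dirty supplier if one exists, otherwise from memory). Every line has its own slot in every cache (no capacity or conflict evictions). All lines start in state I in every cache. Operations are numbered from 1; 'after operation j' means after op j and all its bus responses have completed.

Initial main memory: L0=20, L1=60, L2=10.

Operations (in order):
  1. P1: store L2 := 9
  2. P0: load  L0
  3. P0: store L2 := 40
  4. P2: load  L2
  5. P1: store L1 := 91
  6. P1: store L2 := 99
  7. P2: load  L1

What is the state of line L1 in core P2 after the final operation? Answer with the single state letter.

[1] P1: store L2 := 9 | P0:I, P1:M(9), P2:I | bus: BusRdX
[2] P0: load  L0 | P0:E(20), P1:I, P2:I | bus: BusRd
[3] P0: store L2 := 40 | P0:M(40), P1:I, P2:I | bus: BusRdX,Flush
[4] P2: load  L2 | P0:S(40), P1:I, P2:S(40) | bus: BusRd,Flush
[5] P1: store L1 := 91 | P0:I, P1:M(91), P2:I | bus: BusRdX
[6] P1: store L2 := 99 | P0:I, P1:M(99), P2:I | bus: BusRdX
[7] P2: load  L1 | P0:I, P1:S(91), P2:S(91) | bus: BusRd,Flush

state = S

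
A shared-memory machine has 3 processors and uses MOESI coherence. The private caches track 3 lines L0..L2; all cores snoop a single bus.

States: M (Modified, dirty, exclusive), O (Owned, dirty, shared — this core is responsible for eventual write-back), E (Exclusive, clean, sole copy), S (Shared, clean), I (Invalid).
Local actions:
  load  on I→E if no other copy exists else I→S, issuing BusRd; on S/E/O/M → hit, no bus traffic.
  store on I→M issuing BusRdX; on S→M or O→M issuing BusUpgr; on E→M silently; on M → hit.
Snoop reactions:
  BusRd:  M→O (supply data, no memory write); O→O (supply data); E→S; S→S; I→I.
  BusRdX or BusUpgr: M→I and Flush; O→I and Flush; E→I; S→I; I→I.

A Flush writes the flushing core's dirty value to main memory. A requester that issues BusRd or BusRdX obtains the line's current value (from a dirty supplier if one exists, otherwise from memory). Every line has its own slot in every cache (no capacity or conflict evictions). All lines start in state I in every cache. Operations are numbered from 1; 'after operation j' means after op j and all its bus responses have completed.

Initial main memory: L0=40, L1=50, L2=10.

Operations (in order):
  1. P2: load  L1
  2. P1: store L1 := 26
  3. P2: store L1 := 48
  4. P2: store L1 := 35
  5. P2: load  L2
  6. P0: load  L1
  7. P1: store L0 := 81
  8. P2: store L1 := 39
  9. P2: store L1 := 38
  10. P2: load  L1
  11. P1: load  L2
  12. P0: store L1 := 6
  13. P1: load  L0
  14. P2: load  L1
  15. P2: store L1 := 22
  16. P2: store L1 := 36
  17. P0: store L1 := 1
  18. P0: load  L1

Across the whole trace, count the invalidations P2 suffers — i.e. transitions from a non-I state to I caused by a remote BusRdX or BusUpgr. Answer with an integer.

invalidations = 3

  op1 P2: load  L1 → I/I/E on L1; bus BusRd; mem=50
  op2 P1: store L1 := 26 → I/M/I on L1; bus BusRdX; mem=50
  op3 P2: store L1 := 48 → I/I/M on L1; bus BusRdX Flush; mem=26
  op4 P2: store L1 := 35 → I/I/M on L1; bus (none); mem=26
  op5 P2: load  L2 → I/I/E on L2; bus BusRd; mem=10
  op6 P0: load  L1 → S/I/O on L1; bus BusRd; mem=26
  op7 P1: store L0 := 81 → I/M/I on L0; bus BusRdX; mem=40
  op8 P2: store L1 := 39 → I/I/M on L1; bus BusUpgr; mem=26
  op9 P2: store L1 := 38 → I/I/M on L1; bus (none); mem=26
  op10 P2: load  L1 → I/I/M on L1; bus (none); mem=26
  op11 P1: load  L2 → I/S/S on L2; bus BusRd; mem=10
  op12 P0: store L1 := 6 → M/I/I on L1; bus BusRdX Flush; mem=38
  op13 P1: load  L0 → I/M/I on L0; bus (none); mem=40
  op14 P2: load  L1 → O/I/S on L1; bus BusRd; mem=38
  op15 P2: store L1 := 22 → I/I/M on L1; bus BusUpgr Flush; mem=6
  op16 P2: store L1 := 36 → I/I/M on L1; bus (none); mem=6
  op17 P0: store L1 := 1 → M/I/I on L1; bus BusRdX Flush; mem=36
  op18 P0: load  L1 → M/I/I on L1; bus (none); mem=36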